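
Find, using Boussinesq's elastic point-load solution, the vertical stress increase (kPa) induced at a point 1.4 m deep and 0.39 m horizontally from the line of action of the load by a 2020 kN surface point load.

Boussinesq vertical stress below a point load on an elastic half-space:
Δσ_z = 3P/(2πz²) · [1 + (r/z)²]^(−5/2)
r/z = 0.39/1.4 = 0.27857; [1+(r/z)²]^(−5/2) = 0.82957.
Δσ_z = 3×2020/(2π×1.4²) × 0.82957 = 492.08 × 0.82957 = 408.2 kPa

Δσ_z ≈ 408 kPa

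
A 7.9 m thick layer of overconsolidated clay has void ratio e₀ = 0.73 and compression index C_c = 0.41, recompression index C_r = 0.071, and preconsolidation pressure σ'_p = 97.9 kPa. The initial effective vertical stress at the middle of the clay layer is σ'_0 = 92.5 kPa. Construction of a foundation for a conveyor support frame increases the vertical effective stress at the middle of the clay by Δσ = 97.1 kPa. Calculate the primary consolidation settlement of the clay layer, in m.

S_c ≈ 0.545 m

Final effective stress: σ'_f = 92.5 + 97.1 = 189.6 kPa.
σ'_f = 189.6 > σ'_p = 97.9 kPa, so the stress path crosses the preconsolidation pressure — recompression up to σ'_p, then virgin compression beyond:
S_c = H/(1+e₀)·[C_r·log₁₀(σ'_p/σ'_0) + C_c·log₁₀(σ'_f/σ'_p)]
    = 7.9/1.73 × [0.071×log₁₀(97.9/92.5) + 0.41×log₁₀(189.6/97.9)]
    = 4.5665 × [0.0017495 + 0.11769] = 0.5454 m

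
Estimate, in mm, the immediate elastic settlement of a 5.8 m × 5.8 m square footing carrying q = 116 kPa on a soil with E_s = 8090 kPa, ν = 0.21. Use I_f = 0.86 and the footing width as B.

S_e ≈ 68.4 mm

Immediate (elastic) settlement: S_e = q·B·(1−ν²)/E_s · I_f.
S_e = 116 × 5.8 × (1 − 0.21²) / 8090 × 0.86
    = 116 × 5.8 × 0.9559 / 8090 × 0.86
    = 0.06837 m = 68.37 mm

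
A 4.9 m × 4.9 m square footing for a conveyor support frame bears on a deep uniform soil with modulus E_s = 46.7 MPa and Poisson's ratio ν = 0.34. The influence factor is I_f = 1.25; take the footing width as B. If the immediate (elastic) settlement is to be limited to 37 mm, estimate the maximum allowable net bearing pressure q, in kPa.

q ≈ 319 kPa

E_s = 46.7 MPa = 46700 kPa.
S_e = q·B·(1−ν²)/E_s · I_f  ⇒  q = S_e·E_s / (B·(1−ν²)·I_f).
q = 0.037 × 46700 / (4.9 × 0.8844 × 1.25) = 319 kPa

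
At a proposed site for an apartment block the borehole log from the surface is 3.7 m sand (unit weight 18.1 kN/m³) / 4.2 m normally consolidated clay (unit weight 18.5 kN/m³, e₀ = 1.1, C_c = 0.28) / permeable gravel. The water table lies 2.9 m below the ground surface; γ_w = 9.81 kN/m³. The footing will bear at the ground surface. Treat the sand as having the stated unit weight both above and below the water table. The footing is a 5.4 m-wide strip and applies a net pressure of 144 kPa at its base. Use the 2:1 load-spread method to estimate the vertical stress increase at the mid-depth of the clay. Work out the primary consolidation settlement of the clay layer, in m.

Mid-depth of clay below the ground surface: z = 3.7 + 4.2/2 = 5.8 m.
Total vertical stress at mid-clay: σ_v = 18.1×3.7 + 18.5×2.1 = 105.82 kPa.
Pore pressure: u = 9.81×(5.8 − 2.9) = 28.449 kPa.
Initial effective stress: σ'_0 = σ_v − u = 105.82 − 28.449 = 77.371 kPa.
Stress increase at mid-clay by the 2:1 spreading method:
Δσ = qB/(B+z) = 144×5.4/(5.4+5.8) = 69.429 kPa
Final effective stress: σ'_f = σ'_0 + Δσ = 77.371 + 69.429 = 146.8 kPa.
Normally consolidated clay, so the full stress increment lies on the virgin compression line:
S_c = C_c·H/(1+e₀)·log₁₀(σ'_f/σ'_0) = 0.28×4.2/(1+1.1)×log₁₀(146.8/77.371)
    = 0.56 × 0.27815 = 0.1558 m

S_c ≈ 0.156 m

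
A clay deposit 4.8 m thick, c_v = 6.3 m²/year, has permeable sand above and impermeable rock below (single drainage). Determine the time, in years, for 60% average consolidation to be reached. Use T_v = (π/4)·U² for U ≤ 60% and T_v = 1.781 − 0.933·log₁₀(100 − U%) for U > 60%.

Drainage path length: H_d = H = 4.8 m (single drainage).
U ≤ 60%: T_v = (π/4)·U² = (π/4)×0.6² = 0.28274.
t = T_v·H_d²/c_v = 0.28274×4.8²/6.3 = 1.034 years.

t ≈ 1.03 years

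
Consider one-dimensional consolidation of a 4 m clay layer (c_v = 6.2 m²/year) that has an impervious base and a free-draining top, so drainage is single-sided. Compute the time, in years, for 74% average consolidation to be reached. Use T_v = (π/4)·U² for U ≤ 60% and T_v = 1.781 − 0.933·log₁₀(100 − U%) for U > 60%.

Drainage path length: H_d = H = 4 m (single drainage).
U > 60%: T_v = 1.781 − 0.933·log₁₀(100 − 74) = 0.46083.
t = T_v·H_d²/c_v = 0.46083×4²/6.2 = 1.189 years.

t ≈ 1.19 years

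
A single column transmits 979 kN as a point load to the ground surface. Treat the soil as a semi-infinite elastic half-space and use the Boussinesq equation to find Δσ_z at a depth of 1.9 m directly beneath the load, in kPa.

Boussinesq vertical stress below a point load on an elastic half-space:
Δσ_z = 3P/(2πz²) · [1 + (r/z)²]^(−5/2)
r/z = 0/1.9 = 0; [1+(r/z)²]^(−5/2) = 1.
Δσ_z = 3×979/(2π×1.9²) × 1 = 129.48 × 1 = 129.5 kPa

Δσ_z ≈ 129 kPa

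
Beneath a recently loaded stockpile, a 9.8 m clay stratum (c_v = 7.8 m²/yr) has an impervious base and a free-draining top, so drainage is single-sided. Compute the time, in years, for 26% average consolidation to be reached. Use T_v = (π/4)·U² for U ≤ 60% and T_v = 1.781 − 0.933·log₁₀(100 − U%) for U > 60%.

Drainage path length: H_d = H = 9.8 m (single drainage).
U ≤ 60%: T_v = (π/4)·U² = (π/4)×0.26² = 0.053093.
t = T_v·H_d²/c_v = 0.053093×9.8²/7.8 = 0.6537 years.

t ≈ 0.654 years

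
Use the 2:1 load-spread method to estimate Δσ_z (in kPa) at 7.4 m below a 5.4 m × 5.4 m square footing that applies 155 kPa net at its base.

Δσ_z ≈ 27.6 kPa

By the 2:1 method the load spreads at 1 horizontal : 2 vertical, so at depth z the loaded area has grown by z in each plan dimension:
Δσ = qBL/((B+z)(L+z)) = 155×5.4×5.4/((5.4+7.4)(5.4+7.4)) = 27.587 kPa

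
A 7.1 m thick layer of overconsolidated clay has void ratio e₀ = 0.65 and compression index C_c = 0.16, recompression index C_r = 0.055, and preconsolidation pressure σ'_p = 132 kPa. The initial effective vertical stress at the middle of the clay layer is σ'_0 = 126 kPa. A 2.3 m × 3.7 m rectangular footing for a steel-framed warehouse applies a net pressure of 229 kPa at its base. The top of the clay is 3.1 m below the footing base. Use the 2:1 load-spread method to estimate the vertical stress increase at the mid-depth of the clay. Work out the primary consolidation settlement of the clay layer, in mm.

S_c ≈ 37 mm

Mid-depth of clay below the footing base: z = 3.1 + 7.1/2 = 6.65 m.
Stress increase at mid-clay by the 2:1 spreading method:
Δσ = qBL/((B+z)(L+z)) = 229×2.3×3.7/((2.3+6.65)(3.7+6.65)) = 21.038 kPa
Final effective stress: σ'_f = 126 + 21.038 = 147.04 kPa.
σ'_f = 147.04 > σ'_p = 132 kPa, so the stress path crosses the preconsolidation pressure — recompression up to σ'_p, then virgin compression beyond:
S_c = H/(1+e₀)·[C_r·log₁₀(σ'_p/σ'_0) + C_c·log₁₀(σ'_f/σ'_p)]
    = 7.1/1.65 × [0.055×log₁₀(132/126) + 0.16×log₁₀(147.04/132)]
    = 4.303 × [0.0011112 + 0.0074979] = 0.03704 m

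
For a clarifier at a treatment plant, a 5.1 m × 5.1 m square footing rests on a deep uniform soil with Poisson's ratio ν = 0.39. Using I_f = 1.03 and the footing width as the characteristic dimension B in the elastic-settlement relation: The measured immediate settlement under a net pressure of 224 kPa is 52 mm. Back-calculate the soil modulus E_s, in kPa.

S_e = q·B·(1−ν²)/E_s · I_f  ⇒  E_s = q·B·(1−ν²)·I_f / S_e.
E_s = 224 × 5.1 × 0.8479 × 1.03 / 0.052 = 19190 kPa

E_s ≈ 19200 kPa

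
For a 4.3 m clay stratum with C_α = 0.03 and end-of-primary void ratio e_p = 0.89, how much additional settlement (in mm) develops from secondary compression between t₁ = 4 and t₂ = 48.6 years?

Secondary compression: S_s = C_α·H/(1+e_p)·log₁₀(t₂/t₁)
S_s = 0.03×4.3/(1+0.89)×log₁₀(48.6/4)
    = 0.06825 × 1.085 = 0.07403 m

S_s ≈ 74 mm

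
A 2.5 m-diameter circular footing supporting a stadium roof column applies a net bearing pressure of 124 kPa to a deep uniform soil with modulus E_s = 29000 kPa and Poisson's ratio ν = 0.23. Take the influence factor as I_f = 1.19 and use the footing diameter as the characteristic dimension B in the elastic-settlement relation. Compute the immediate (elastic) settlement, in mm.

Immediate (elastic) settlement: S_e = q·B·(1−ν²)/E_s · I_f.
S_e = 124 × 2.5 × (1 − 0.23²) / 29000 × 1.19
    = 124 × 2.5 × 0.9471 / 29000 × 1.19
    = 0.01205 m = 12.05 mm

S_e ≈ 12 mm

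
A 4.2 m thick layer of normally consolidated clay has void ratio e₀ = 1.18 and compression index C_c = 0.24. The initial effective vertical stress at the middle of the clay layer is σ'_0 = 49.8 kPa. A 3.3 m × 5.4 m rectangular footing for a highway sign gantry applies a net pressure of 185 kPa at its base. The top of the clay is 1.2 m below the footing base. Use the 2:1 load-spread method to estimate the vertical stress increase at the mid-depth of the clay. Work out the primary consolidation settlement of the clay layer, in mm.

Mid-depth of clay below the footing base: z = 1.2 + 4.2/2 = 3.3 m.
Stress increase at mid-clay by the 2:1 spreading method:
Δσ = qBL/((B+z)(L+z)) = 185×3.3×5.4/((3.3+3.3)(5.4+3.3)) = 57.414 kPa
Final effective stress: σ'_f = σ'_0 + Δσ = 49.8 + 57.414 = 107.21 kPa.
Normally consolidated clay, so the full stress increment lies on the virgin compression line:
S_c = C_c·H/(1+e₀)·log₁₀(σ'_f/σ'_0) = 0.24×4.2/(1+1.18)×log₁₀(107.21/49.8)
    = 0.46239 × 0.33301 = 0.154 m

S_c ≈ 154 mm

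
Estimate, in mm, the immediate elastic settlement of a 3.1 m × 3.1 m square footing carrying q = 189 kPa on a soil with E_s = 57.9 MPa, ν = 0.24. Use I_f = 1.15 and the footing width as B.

Immediate (elastic) settlement: S_e = q·B·(1−ν²)/E_s · I_f.
E_s = 57.9 MPa = 57900 kPa.
S_e = 189 × 3.1 × (1 − 0.24²) / 57900 × 1.15
    = 189 × 3.1 × 0.9424 / 57900 × 1.15
    = 0.01097 m = 10.97 mm

S_e ≈ 11 mm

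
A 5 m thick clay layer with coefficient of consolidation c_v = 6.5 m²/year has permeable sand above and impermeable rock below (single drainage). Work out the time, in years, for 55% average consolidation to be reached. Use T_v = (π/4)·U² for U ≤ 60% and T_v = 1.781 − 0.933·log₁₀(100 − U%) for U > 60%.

t ≈ 0.914 years

Drainage path length: H_d = H = 5 m (single drainage).
U ≤ 60%: T_v = (π/4)·U² = (π/4)×0.55² = 0.23758.
t = T_v·H_d²/c_v = 0.23758×5²/6.5 = 0.9138 years.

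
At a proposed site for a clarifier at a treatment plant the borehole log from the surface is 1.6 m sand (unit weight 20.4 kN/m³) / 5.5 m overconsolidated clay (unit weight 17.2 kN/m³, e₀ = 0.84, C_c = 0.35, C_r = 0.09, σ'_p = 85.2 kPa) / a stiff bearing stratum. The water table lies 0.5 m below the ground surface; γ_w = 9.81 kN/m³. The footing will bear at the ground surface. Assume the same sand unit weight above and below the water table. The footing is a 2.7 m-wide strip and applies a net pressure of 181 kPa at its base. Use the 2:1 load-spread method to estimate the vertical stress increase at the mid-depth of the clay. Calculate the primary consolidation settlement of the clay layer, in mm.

Mid-depth of clay below the ground surface: z = 1.6 + 5.5/2 = 4.35 m.
Total vertical stress at mid-clay: σ_v = 20.4×1.6 + 17.2×2.75 = 79.94 kPa.
Pore pressure: u = 9.81×(4.35 − 0.5) = 37.769 kPa.
Initial effective stress: σ'_0 = σ_v − u = 79.94 − 37.769 = 42.171 kPa.
Stress increase at mid-clay by the 2:1 spreading method:
Δσ = qB/(B+z) = 181×2.7/(2.7+4.35) = 69.319 kPa
Final effective stress: σ'_f = 42.171 + 69.319 = 111.49 kPa.
σ'_f = 111.49 > σ'_p = 85.2 kPa, so the stress path crosses the preconsolidation pressure — recompression up to σ'_p, then virgin compression beyond:
S_c = H/(1+e₀)·[C_r·log₁₀(σ'_p/σ'_0) + C_c·log₁₀(σ'_f/σ'_p)]
    = 5.5/1.84 × [0.09×log₁₀(85.2/42.171) + 0.35×log₁₀(111.49/85.2)]
    = 2.9891 × [0.027488 + 0.040879] = 0.2044 m

S_c ≈ 204 mm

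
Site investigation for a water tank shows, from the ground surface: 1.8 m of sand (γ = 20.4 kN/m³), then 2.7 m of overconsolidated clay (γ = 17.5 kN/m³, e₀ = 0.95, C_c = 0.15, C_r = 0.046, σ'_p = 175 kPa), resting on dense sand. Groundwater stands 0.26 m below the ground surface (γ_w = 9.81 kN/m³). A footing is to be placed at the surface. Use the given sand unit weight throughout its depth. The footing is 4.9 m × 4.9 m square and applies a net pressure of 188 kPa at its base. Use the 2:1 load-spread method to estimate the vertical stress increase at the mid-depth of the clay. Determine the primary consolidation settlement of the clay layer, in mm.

S_c ≈ 32 mm

Mid-depth of clay below the ground surface: z = 1.8 + 2.7/2 = 3.15 m.
Total vertical stress at mid-clay: σ_v = 20.4×1.8 + 17.5×1.35 = 60.345 kPa.
Pore pressure: u = 9.81×(3.15 − 0.26) = 28.351 kPa.
Initial effective stress: σ'_0 = σ_v − u = 60.345 − 28.351 = 31.994 kPa.
Stress increase at mid-clay by the 2:1 spreading method:
Δσ = qBL/((B+z)(L+z)) = 188×4.9×4.9/((4.9+3.15)(4.9+3.15)) = 69.656 kPa
Final effective stress: σ'_f = 31.994 + 69.656 = 101.65 kPa.
σ'_f = 101.65 ≤ σ'_p = 175 kPa, so the clay remains overconsolidated and only the recompression index applies:
S_c = C_r·H/(1+e₀)·log₁₀(σ'_f/σ'_0) = 0.046×2.7/1.95×log₁₀(101.65/31.994)
    = 0.063692 × 0.50204 = 0.03198 m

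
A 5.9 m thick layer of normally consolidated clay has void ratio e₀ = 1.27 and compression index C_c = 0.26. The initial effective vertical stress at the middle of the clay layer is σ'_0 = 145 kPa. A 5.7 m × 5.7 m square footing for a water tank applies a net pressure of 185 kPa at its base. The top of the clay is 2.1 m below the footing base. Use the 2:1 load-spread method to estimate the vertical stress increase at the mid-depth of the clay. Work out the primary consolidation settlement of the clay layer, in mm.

S_c ≈ 90 mm

Mid-depth of clay below the footing base: z = 2.1 + 5.9/2 = 5.05 m.
Stress increase at mid-clay by the 2:1 spreading method:
Δσ = qBL/((B+z)(L+z)) = 185×5.7×5.7/((5.7+5.05)(5.7+5.05)) = 52.012 kPa
Final effective stress: σ'_f = σ'_0 + Δσ = 145 + 52.012 = 197.01 kPa.
Normally consolidated clay, so the full stress increment lies on the virgin compression line:
S_c = C_c·H/(1+e₀)·log₁₀(σ'_f/σ'_0) = 0.26×5.9/(1+1.27)×log₁₀(197.01/145)
    = 0.67577 × 0.13312 = 0.08996 m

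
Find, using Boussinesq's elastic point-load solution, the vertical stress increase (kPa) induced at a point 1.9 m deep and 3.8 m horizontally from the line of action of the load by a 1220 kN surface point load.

Boussinesq vertical stress below a point load on an elastic half-space:
Δσ_z = 3P/(2πz²) · [1 + (r/z)²]^(−5/2)
r/z = 3.8/1.9 = 2; [1+(r/z)²]^(−5/2) = 0.017889.
Δσ_z = 3×1220/(2π×1.9²) × 0.017889 = 161.36 × 0.017889 = 2.887 kPa

Δσ_z ≈ 2.89 kPa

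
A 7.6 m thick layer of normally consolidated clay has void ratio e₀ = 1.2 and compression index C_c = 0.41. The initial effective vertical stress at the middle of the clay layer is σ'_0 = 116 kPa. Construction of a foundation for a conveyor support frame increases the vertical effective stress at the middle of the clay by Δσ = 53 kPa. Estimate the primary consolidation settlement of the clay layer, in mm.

Final effective stress: σ'_f = σ'_0 + Δσ = 116 + 53 = 169 kPa.
Normally consolidated clay, so the full stress increment lies on the virgin compression line:
S_c = C_c·H/(1+e₀)·log₁₀(σ'_f/σ'_0) = 0.41×7.6/(1+1.2)×log₁₀(169/116)
    = 1.4164 × 0.16343 = 0.2315 m

S_c ≈ 231 mm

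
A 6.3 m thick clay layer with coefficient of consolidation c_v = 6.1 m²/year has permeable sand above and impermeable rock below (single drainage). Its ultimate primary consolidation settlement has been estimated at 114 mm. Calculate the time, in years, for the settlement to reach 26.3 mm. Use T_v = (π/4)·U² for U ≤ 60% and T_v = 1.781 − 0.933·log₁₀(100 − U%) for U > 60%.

t ≈ 0.272 years

Drainage path length: H_d = H = 6.3 m (single drainage).
U = S(t)/S_ult = 26.3/114 = 0.2307.
U ≤ 60%: T_v = (π/4)·U² = (π/4)×0.2307² = 0.041801.
t = T_v·H_d²/c_v = 0.041801×6.3²/6.1 = 0.272 years.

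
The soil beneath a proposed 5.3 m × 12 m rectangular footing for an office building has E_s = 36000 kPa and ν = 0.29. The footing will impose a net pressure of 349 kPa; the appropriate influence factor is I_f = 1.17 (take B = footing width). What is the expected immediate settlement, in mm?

Immediate (elastic) settlement: S_e = q·B·(1−ν²)/E_s · I_f.
S_e = 349 × 5.3 × (1 − 0.29²) / 36000 × 1.17
    = 349 × 5.3 × 0.9159 / 36000 × 1.17
    = 0.05506 m = 55.06 mm

S_e ≈ 55.1 mm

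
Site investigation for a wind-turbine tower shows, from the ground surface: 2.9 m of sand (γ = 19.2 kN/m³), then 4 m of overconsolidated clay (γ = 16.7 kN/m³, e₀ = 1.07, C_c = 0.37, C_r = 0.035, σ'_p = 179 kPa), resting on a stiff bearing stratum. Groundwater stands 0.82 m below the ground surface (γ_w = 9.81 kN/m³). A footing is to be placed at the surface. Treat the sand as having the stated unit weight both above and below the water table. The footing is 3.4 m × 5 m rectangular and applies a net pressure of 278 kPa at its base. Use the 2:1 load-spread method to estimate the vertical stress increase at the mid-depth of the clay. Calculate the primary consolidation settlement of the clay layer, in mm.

S_c ≈ 22.8 mm

Mid-depth of clay below the ground surface: z = 2.9 + 4/2 = 4.9 m.
Total vertical stress at mid-clay: σ_v = 19.2×2.9 + 16.7×2 = 89.08 kPa.
Pore pressure: u = 9.81×(4.9 − 0.82) = 40.025 kPa.
Initial effective stress: σ'_0 = σ_v − u = 89.08 − 40.025 = 49.055 kPa.
Stress increase at mid-clay by the 2:1 spreading method:
Δσ = qBL/((B+z)(L+z)) = 278×3.4×5/((3.4+4.9)(5+4.9)) = 57.515 kPa
Final effective stress: σ'_f = 49.055 + 57.515 = 106.57 kPa.
σ'_f = 106.57 ≤ σ'_p = 179 kPa, so the clay remains overconsolidated and only the recompression index applies:
S_c = C_r·H/(1+e₀)·log₁₀(σ'_f/σ'_0) = 0.035×4/2.07×log₁₀(106.57/49.055)
    = 0.067634 × 0.33695 = 0.02279 m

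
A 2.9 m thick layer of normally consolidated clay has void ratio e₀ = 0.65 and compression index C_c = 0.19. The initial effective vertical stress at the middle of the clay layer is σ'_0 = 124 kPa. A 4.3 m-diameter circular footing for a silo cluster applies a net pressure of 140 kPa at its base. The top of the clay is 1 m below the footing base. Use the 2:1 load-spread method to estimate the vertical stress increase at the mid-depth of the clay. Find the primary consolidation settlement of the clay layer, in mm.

Mid-depth of clay below the footing base: z = 1 + 2.9/2 = 2.45 m.
Stress increase at mid-clay by the 2:1 spreading method:
Δσ ≈ qD²/(D+z)² = 140×4.3²/(4.3+2.45)² = 56.814 kPa
Final effective stress: σ'_f = σ'_0 + Δσ = 124 + 56.814 = 180.81 kPa.
Normally consolidated clay, so the full stress increment lies on the virgin compression line:
S_c = C_c·H/(1+e₀)·log₁₀(σ'_f/σ'_0) = 0.19×2.9/(1+0.65)×log₁₀(180.81/124)
    = 0.33394 × 0.1638 = 0.0547 m

S_c ≈ 54.7 mm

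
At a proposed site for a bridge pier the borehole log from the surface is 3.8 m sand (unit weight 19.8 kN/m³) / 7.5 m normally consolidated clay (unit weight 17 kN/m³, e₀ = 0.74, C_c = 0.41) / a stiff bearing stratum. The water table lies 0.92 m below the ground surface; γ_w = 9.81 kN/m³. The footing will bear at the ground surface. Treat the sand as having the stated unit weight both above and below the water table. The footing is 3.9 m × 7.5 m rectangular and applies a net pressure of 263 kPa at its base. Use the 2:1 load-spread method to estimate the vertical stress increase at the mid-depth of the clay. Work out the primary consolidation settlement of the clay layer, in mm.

Mid-depth of clay below the ground surface: z = 3.8 + 7.5/2 = 7.55 m.
Total vertical stress at mid-clay: σ_v = 19.8×3.8 + 17×3.75 = 138.99 kPa.
Pore pressure: u = 9.81×(7.55 − 0.92) = 65.04 kPa.
Initial effective stress: σ'_0 = σ_v − u = 138.99 − 65.04 = 73.95 kPa.
Stress increase at mid-clay by the 2:1 spreading method:
Δσ = qBL/((B+z)(L+z)) = 263×3.9×7.5/((3.9+7.55)(7.5+7.55)) = 44.642 kPa
Final effective stress: σ'_f = σ'_0 + Δσ = 73.95 + 44.642 = 118.59 kPa.
Normally consolidated clay, so the full stress increment lies on the virgin compression line:
S_c = C_c·H/(1+e₀)·log₁₀(σ'_f/σ'_0) = 0.41×7.5/(1+0.74)×log₁₀(118.59/73.95)
    = 1.7672 × 0.20511 = 0.3625 m

S_c ≈ 362 mm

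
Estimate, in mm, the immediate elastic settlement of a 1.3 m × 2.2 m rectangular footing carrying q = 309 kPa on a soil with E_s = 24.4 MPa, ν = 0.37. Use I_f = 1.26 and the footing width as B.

Immediate (elastic) settlement: S_e = q·B·(1−ν²)/E_s · I_f.
E_s = 24.4 MPa = 24400 kPa.
S_e = 309 × 1.3 × (1 − 0.37²) / 24400 × 1.26
    = 309 × 1.3 × 0.8631 / 24400 × 1.26
    = 0.0179 m = 17.9 mm

S_e ≈ 17.9 mm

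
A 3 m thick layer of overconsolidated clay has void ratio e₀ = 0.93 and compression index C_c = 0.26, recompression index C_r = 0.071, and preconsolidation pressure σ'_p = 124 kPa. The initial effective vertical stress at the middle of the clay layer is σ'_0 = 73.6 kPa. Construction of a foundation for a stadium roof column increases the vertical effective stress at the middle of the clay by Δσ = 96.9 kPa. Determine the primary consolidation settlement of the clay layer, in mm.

S_c ≈ 80.9 mm

Final effective stress: σ'_f = 73.6 + 96.9 = 170.5 kPa.
σ'_f = 170.5 > σ'_p = 124 kPa, so the stress path crosses the preconsolidation pressure — recompression up to σ'_p, then virgin compression beyond:
S_c = H/(1+e₀)·[C_r·log₁₀(σ'_p/σ'_0) + C_c·log₁₀(σ'_f/σ'_p)]
    = 3/1.93 × [0.071×log₁₀(124/73.6) + 0.26×log₁₀(170.5/124)]
    = 1.5544 × [0.016085 + 0.035959] = 0.0809 m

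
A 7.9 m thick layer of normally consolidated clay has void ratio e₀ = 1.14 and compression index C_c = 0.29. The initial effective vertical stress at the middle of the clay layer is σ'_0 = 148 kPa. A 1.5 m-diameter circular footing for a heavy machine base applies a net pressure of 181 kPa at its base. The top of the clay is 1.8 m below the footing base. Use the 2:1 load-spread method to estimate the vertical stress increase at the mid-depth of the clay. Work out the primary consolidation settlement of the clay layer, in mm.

Mid-depth of clay below the footing base: z = 1.8 + 7.9/2 = 5.75 m.
Stress increase at mid-clay by the 2:1 spreading method:
Δσ ≈ qD²/(D+z)² = 181×1.5²/(1.5+5.75)² = 7.7479 kPa
Final effective stress: σ'_f = σ'_0 + Δσ = 148 + 7.7479 = 155.75 kPa.
Normally consolidated clay, so the full stress increment lies on the virgin compression line:
S_c = C_c·H/(1+e₀)·log₁₀(σ'_f/σ'_0) = 0.29×7.9/(1+1.14)×log₁₀(155.75/148)
    = 1.0706 × 0.022166 = 0.02373 m

S_c ≈ 23.7 mm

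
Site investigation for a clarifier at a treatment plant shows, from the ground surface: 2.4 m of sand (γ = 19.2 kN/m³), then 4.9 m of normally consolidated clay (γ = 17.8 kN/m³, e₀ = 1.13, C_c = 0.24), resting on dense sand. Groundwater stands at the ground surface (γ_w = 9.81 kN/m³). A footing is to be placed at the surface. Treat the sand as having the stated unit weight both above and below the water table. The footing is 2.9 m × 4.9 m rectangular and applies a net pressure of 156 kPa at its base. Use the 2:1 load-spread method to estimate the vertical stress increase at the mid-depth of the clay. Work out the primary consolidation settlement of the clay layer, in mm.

S_c ≈ 127 mm

Mid-depth of clay below the ground surface: z = 2.4 + 4.9/2 = 4.85 m.
Total vertical stress at mid-clay: σ_v = 19.2×2.4 + 17.8×2.45 = 89.69 kPa.
Pore pressure: u = 9.81×(4.85 − 0) = 47.578 kPa.
Initial effective stress: σ'_0 = σ_v − u = 89.69 − 47.578 = 42.112 kPa.
Stress increase at mid-clay by the 2:1 spreading method:
Δσ = qBL/((B+z)(L+z)) = 156×2.9×4.9/((2.9+4.85)(4.9+4.85)) = 29.337 kPa
Final effective stress: σ'_f = σ'_0 + Δσ = 42.112 + 29.337 = 71.449 kPa.
Normally consolidated clay, so the full stress increment lies on the virgin compression line:
S_c = C_c·H/(1+e₀)·log₁₀(σ'_f/σ'_0) = 0.24×4.9/(1+1.13)×log₁₀(71.449/42.112)
    = 0.55211 × 0.22959 = 0.1268 m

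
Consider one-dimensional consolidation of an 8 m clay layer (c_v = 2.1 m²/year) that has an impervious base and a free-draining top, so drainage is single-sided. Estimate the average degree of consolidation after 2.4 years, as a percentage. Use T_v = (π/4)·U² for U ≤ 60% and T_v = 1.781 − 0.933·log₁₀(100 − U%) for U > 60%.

U ≈ 31.7 %

Drainage path length: H_d = H = 8 m (single drainage).
T_v = c_v·t/H_d² = 2.1×2.4/8² = 0.07875.
T_v = 0.07875 corresponds to the U ≤ 60% branch:
U = √(4T_v/π) = 0.3167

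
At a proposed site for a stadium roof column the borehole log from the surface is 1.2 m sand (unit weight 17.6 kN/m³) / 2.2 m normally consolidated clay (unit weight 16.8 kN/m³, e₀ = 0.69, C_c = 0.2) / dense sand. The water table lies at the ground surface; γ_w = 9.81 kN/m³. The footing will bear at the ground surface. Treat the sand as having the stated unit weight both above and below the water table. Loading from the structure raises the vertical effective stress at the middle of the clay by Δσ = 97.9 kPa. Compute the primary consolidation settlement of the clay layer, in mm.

S_c ≈ 216 mm

Mid-depth of clay below the ground surface: z = 1.2 + 2.2/2 = 2.3 m.
Total vertical stress at mid-clay: σ_v = 17.6×1.2 + 16.8×1.1 = 39.6 kPa.
Pore pressure: u = 9.81×(2.3 − 0) = 22.563 kPa.
Initial effective stress: σ'_0 = σ_v − u = 39.6 − 22.563 = 17.037 kPa.
Final effective stress: σ'_f = σ'_0 + Δσ = 17.037 + 97.9 = 114.94 kPa.
Normally consolidated clay, so the full stress increment lies on the virgin compression line:
S_c = C_c·H/(1+e₀)·log₁₀(σ'_f/σ'_0) = 0.2×2.2/(1+0.69)×log₁₀(114.94/17.037)
    = 0.26036 × 0.82908 = 0.2159 m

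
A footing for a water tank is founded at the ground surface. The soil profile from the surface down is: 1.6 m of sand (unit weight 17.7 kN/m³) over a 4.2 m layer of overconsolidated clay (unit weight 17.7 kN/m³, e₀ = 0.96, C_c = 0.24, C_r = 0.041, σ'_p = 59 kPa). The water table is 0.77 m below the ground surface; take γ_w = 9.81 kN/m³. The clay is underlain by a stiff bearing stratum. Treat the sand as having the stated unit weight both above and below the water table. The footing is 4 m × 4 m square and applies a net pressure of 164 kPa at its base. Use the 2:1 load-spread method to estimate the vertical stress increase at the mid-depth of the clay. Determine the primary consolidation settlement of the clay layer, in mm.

S_c ≈ 88.9 mm

Mid-depth of clay below the ground surface: z = 1.6 + 4.2/2 = 3.7 m.
Total vertical stress at mid-clay: σ_v = 17.7×1.6 + 17.7×2.1 = 65.49 kPa.
Pore pressure: u = 9.81×(3.7 − 0.77) = 28.743 kPa.
Initial effective stress: σ'_0 = σ_v − u = 65.49 − 28.743 = 36.747 kPa.
Stress increase at mid-clay by the 2:1 spreading method:
Δσ = qBL/((B+z)(L+z)) = 164×4×4/((4+3.7)(4+3.7)) = 44.257 kPa
Final effective stress: σ'_f = 36.747 + 44.257 = 81.004 kPa.
σ'_f = 81.004 > σ'_p = 59 kPa, so the stress path crosses the preconsolidation pressure — recompression up to σ'_p, then virgin compression beyond:
S_c = H/(1+e₀)·[C_r·log₁₀(σ'_p/σ'_0) + C_c·log₁₀(σ'_f/σ'_p)]
    = 4.2/1.96 × [0.041×log₁₀(59/36.747) + 0.24×log₁₀(81.004/59)]
    = 2.1429 × [0.0084308 + 0.033037] = 0.08886 m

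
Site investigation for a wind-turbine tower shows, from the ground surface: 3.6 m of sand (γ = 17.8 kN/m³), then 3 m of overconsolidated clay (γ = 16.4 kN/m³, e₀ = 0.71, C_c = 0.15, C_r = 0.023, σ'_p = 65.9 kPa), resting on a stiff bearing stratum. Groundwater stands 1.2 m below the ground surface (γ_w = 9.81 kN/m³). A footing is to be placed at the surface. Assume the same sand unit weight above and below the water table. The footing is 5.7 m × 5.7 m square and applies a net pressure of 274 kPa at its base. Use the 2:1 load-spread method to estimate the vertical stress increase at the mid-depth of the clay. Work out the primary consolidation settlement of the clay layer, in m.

S_c ≈ 0.0794 m

Mid-depth of clay below the ground surface: z = 3.6 + 3/2 = 5.1 m.
Total vertical stress at mid-clay: σ_v = 17.8×3.6 + 16.4×1.5 = 88.68 kPa.
Pore pressure: u = 9.81×(5.1 − 1.2) = 38.259 kPa.
Initial effective stress: σ'_0 = σ_v − u = 88.68 − 38.259 = 50.421 kPa.
Stress increase at mid-clay by the 2:1 spreading method:
Δσ = qBL/((B+z)(L+z)) = 274×5.7×5.7/((5.7+5.1)(5.7+5.1)) = 76.323 kPa
Final effective stress: σ'_f = 50.421 + 76.323 = 126.74 kPa.
σ'_f = 126.74 > σ'_p = 65.9 kPa, so the stress path crosses the preconsolidation pressure — recompression up to σ'_p, then virgin compression beyond:
S_c = H/(1+e₀)·[C_r·log₁₀(σ'_p/σ'_0) + C_c·log₁₀(σ'_f/σ'_p)]
    = 3/1.71 × [0.023×log₁₀(65.9/50.421) + 0.15×log₁₀(126.74/65.9)]
    = 1.7544 × [0.0026743 + 0.042604] = 0.07944 m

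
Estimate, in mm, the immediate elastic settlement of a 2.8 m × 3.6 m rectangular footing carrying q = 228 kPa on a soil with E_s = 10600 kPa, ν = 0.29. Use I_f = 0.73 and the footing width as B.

Immediate (elastic) settlement: S_e = q·B·(1−ν²)/E_s · I_f.
S_e = 228 × 2.8 × (1 − 0.29²) / 10600 × 0.73
    = 228 × 2.8 × 0.9159 / 10600 × 0.73
    = 0.04027 m = 40.27 mm

S_e ≈ 40.3 mm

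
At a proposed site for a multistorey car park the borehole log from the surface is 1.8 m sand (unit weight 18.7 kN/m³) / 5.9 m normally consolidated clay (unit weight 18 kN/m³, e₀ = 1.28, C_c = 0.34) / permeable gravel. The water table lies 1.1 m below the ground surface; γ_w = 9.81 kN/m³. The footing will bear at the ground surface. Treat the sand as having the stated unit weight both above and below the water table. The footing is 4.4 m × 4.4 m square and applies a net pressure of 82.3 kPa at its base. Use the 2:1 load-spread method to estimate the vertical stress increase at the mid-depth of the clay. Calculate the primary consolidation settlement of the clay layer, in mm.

S_c ≈ 121 mm

Mid-depth of clay below the ground surface: z = 1.8 + 5.9/2 = 4.75 m.
Total vertical stress at mid-clay: σ_v = 18.7×1.8 + 18×2.95 = 86.76 kPa.
Pore pressure: u = 9.81×(4.75 − 1.1) = 35.806 kPa.
Initial effective stress: σ'_0 = σ_v − u = 86.76 − 35.806 = 50.954 kPa.
Stress increase at mid-clay by the 2:1 spreading method:
Δσ = qBL/((B+z)(L+z)) = 82.3×4.4×4.4/((4.4+4.75)(4.4+4.75)) = 19.031 kPa
Final effective stress: σ'_f = σ'_0 + Δσ = 50.954 + 19.031 = 69.985 kPa.
Normally consolidated clay, so the full stress increment lies on the virgin compression line:
S_c = C_c·H/(1+e₀)·log₁₀(σ'_f/σ'_0) = 0.34×5.9/(1+1.28)×log₁₀(69.985/50.954)
    = 0.87982 × 0.13783 = 0.1213 m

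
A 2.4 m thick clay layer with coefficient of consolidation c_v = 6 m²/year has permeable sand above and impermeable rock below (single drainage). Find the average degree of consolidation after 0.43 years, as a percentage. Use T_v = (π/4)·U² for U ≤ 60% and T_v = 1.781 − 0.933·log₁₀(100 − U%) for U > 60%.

Drainage path length: H_d = H = 2.4 m (single drainage).
T_v = c_v·t/H_d² = 6×0.43/2.4² = 0.44792.
T_v = 0.44792 corresponds to the U > 60% branch:
U = 1 − 10^((1.781 − T_v)/0.933)/100 = 0.7316

U ≈ 73.2 %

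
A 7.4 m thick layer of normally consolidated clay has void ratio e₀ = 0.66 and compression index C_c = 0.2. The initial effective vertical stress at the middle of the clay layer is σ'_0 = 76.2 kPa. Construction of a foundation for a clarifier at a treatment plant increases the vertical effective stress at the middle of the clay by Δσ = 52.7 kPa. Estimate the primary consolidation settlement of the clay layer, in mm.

S_c ≈ 204 mm

Final effective stress: σ'_f = σ'_0 + Δσ = 76.2 + 52.7 = 128.9 kPa.
Normally consolidated clay, so the full stress increment lies on the virgin compression line:
S_c = C_c·H/(1+e₀)·log₁₀(σ'_f/σ'_0) = 0.2×7.4/(1+0.66)×log₁₀(128.9/76.2)
    = 0.89157 × 0.2283 = 0.2035 m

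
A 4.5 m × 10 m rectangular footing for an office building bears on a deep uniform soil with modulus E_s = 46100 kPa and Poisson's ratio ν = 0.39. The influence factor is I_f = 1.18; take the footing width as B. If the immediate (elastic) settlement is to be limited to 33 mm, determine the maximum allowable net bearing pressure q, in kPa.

S_e = q·B·(1−ν²)/E_s · I_f  ⇒  q = S_e·E_s / (B·(1−ν²)·I_f).
q = 0.033 × 46100 / (4.5 × 0.8479 × 1.18) = 337.9 kPa

q ≈ 338 kPa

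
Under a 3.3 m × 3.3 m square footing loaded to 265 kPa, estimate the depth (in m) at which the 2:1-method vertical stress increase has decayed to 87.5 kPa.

z ≈ 2.44 m

2:1 spreading — at depth z the loaded area has grown by z in each plan dimension:
qB²/(B+z)² = Δσ_z ⇒ z = B(√(q/Δσ_z) − 1) = 3.3×(√(265/87.5) − 1) = 2.443 m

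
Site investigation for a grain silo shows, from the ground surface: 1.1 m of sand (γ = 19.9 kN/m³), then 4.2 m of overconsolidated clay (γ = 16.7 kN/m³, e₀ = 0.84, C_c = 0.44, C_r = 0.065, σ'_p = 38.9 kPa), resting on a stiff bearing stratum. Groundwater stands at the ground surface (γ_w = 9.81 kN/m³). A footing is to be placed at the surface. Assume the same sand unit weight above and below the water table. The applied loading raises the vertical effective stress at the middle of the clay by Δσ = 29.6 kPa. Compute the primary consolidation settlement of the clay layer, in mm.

Mid-depth of clay below the ground surface: z = 1.1 + 4.2/2 = 3.2 m.
Total vertical stress at mid-clay: σ_v = 19.9×1.1 + 16.7×2.1 = 56.96 kPa.
Pore pressure: u = 9.81×(3.2 − 0) = 31.392 kPa.
Initial effective stress: σ'_0 = σ_v − u = 56.96 − 31.392 = 25.568 kPa.
Final effective stress: σ'_f = 25.568 + 29.6 = 55.168 kPa.
σ'_f = 55.168 > σ'_p = 38.9 kPa, so the stress path crosses the preconsolidation pressure — recompression up to σ'_p, then virgin compression beyond:
S_c = H/(1+e₀)·[C_r·log₁₀(σ'_p/σ'_0) + C_c·log₁₀(σ'_f/σ'_p)]
    = 4.2/1.84 × [0.065×log₁₀(38.9/25.568) + 0.44×log₁₀(55.168/38.9)]
    = 2.2826 × [0.011846 + 0.066765] = 0.1794 m

S_c ≈ 179 mm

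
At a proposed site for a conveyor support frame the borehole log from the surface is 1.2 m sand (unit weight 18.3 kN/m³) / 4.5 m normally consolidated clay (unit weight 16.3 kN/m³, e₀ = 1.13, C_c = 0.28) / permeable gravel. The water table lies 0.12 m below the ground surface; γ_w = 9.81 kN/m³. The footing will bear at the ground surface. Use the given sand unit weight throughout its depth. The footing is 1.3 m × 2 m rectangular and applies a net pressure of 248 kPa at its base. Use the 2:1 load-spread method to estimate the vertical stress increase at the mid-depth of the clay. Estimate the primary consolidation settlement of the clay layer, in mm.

Mid-depth of clay below the ground surface: z = 1.2 + 4.5/2 = 3.45 m.
Total vertical stress at mid-clay: σ_v = 18.3×1.2 + 16.3×2.25 = 58.635 kPa.
Pore pressure: u = 9.81×(3.45 − 0.12) = 32.667 kPa.
Initial effective stress: σ'_0 = σ_v − u = 58.635 − 32.667 = 25.968 kPa.
Stress increase at mid-clay by the 2:1 spreading method:
Δσ = qBL/((B+z)(L+z)) = 248×1.3×2/((1.3+3.45)(2+3.45)) = 24.908 kPa
Final effective stress: σ'_f = σ'_0 + Δσ = 25.968 + 24.908 = 50.876 kPa.
Normally consolidated clay, so the full stress increment lies on the virgin compression line:
S_c = C_c·H/(1+e₀)·log₁₀(σ'_f/σ'_0) = 0.28×4.5/(1+1.13)×log₁₀(50.876/25.968)
    = 0.59155 × 0.29207 = 0.1728 m

S_c ≈ 173 mm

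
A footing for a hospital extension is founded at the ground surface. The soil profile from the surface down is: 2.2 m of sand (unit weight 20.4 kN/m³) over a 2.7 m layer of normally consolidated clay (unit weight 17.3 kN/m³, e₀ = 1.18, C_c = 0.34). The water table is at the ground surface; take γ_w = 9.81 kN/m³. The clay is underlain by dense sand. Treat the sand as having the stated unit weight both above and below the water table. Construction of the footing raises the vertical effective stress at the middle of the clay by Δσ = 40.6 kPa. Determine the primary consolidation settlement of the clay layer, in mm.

Mid-depth of clay below the ground surface: z = 2.2 + 2.7/2 = 3.55 m.
Total vertical stress at mid-clay: σ_v = 20.4×2.2 + 17.3×1.35 = 68.235 kPa.
Pore pressure: u = 9.81×(3.55 − 0) = 34.825 kPa.
Initial effective stress: σ'_0 = σ_v − u = 68.235 − 34.825 = 33.41 kPa.
Final effective stress: σ'_f = σ'_0 + Δσ = 33.41 + 40.6 = 74.01 kPa.
Normally consolidated clay, so the full stress increment lies on the virgin compression line:
S_c = C_c·H/(1+e₀)·log₁₀(σ'_f/σ'_0) = 0.34×2.7/(1+1.18)×log₁₀(74.01/33.41)
    = 0.4211 × 0.34541 = 0.1455 m

S_c ≈ 145 mm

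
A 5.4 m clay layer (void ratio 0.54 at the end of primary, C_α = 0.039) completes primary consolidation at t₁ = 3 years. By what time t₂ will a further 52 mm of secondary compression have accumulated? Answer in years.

t₂ ≈ 7.2 years

S_s = C_α·H/(1+e_p)·log₁₀(t₂/t₁) ⇒ log₁₀(t₂/t₁) = S_s·(1+e_p)/(C_α·H).
log₁₀(t₂/t₁) = 0.052 × (1+0.54) / (0.039×5.4) = 0.3802
t₂ = t₁ × 10^0.3802 = 3 × 2.4 = 7.201 years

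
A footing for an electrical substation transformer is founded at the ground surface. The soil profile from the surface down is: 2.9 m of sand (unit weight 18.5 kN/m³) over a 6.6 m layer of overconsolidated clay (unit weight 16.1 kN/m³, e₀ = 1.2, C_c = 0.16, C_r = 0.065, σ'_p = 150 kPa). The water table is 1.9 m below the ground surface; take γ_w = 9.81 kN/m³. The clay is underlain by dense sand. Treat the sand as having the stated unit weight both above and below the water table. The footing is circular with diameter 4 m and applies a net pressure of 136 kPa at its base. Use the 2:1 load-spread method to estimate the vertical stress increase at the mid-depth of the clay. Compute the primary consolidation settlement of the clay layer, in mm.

S_c ≈ 23.8 mm

Mid-depth of clay below the ground surface: z = 2.9 + 6.6/2 = 6.2 m.
Total vertical stress at mid-clay: σ_v = 18.5×2.9 + 16.1×3.3 = 106.78 kPa.
Pore pressure: u = 9.81×(6.2 − 1.9) = 42.183 kPa.
Initial effective stress: σ'_0 = σ_v − u = 106.78 − 42.183 = 64.597 kPa.
Stress increase at mid-clay by the 2:1 spreading method:
Δσ ≈ qD²/(D+z)² = 136×4²/(4+6.2)² = 20.915 kPa
Final effective stress: σ'_f = 64.597 + 20.915 = 85.512 kPa.
σ'_f = 85.512 ≤ σ'_p = 150 kPa, so the clay remains overconsolidated and only the recompression index applies:
S_c = C_r·H/(1+e₀)·log₁₀(σ'_f/σ'_0) = 0.065×6.6/2.2×log₁₀(85.512/64.597)
    = 0.195 × 0.12181 = 0.02375 m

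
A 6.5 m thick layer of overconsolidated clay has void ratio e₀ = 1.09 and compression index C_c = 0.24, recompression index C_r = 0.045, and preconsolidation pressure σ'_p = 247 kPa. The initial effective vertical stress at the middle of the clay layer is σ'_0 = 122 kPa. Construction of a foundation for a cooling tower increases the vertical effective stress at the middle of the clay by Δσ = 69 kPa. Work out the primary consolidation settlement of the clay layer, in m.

Final effective stress: σ'_f = 122 + 69 = 191 kPa.
σ'_f = 191 ≤ σ'_p = 247 kPa, so the clay remains overconsolidated and only the recompression index applies:
S_c = C_r·H/(1+e₀)·log₁₀(σ'_f/σ'_0) = 0.045×6.5/2.09×log₁₀(191/122)
    = 0.13995 × 0.19467 = 0.02724 m

S_c ≈ 0.0272 m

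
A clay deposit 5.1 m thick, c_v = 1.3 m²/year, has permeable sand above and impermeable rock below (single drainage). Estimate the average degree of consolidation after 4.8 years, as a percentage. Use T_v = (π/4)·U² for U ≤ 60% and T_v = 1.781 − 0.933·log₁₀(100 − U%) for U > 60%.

U ≈ 55.3 %

Drainage path length: H_d = H = 5.1 m (single drainage).
T_v = c_v·t/H_d² = 1.3×4.8/5.1² = 0.23991.
T_v = 0.23991 corresponds to the U ≤ 60% branch:
U = √(4T_v/π) = 0.5527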